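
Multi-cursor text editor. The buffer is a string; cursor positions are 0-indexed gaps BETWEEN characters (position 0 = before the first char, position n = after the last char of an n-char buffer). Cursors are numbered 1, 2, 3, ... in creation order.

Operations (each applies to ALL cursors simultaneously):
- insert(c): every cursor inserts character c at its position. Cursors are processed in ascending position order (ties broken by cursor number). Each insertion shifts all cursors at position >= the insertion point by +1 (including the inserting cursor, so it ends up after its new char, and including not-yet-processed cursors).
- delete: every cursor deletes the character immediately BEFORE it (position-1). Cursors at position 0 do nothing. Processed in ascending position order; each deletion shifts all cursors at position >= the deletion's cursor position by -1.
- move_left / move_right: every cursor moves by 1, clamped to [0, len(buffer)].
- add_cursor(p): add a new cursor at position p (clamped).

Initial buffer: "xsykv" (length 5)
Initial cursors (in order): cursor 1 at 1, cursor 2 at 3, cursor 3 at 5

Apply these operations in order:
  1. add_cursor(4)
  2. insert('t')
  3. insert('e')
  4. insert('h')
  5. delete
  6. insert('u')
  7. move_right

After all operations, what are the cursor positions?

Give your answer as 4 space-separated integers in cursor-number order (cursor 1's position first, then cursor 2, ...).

After op 1 (add_cursor(4)): buffer="xsykv" (len 5), cursors c1@1 c2@3 c4@4 c3@5, authorship .....
After op 2 (insert('t')): buffer="xtsytktvt" (len 9), cursors c1@2 c2@5 c4@7 c3@9, authorship .1..2.4.3
After op 3 (insert('e')): buffer="xtesytektevte" (len 13), cursors c1@3 c2@7 c4@10 c3@13, authorship .11..22.44.33
After op 4 (insert('h')): buffer="xtehsytehktehvteh" (len 17), cursors c1@4 c2@9 c4@13 c3@17, authorship .111..222.444.333
After op 5 (delete): buffer="xtesytektevte" (len 13), cursors c1@3 c2@7 c4@10 c3@13, authorship .11..22.44.33
After op 6 (insert('u')): buffer="xteusyteukteuvteu" (len 17), cursors c1@4 c2@9 c4@13 c3@17, authorship .111..222.444.333
After op 7 (move_right): buffer="xteusyteukteuvteu" (len 17), cursors c1@5 c2@10 c4@14 c3@17, authorship .111..222.444.333

Answer: 5 10 17 14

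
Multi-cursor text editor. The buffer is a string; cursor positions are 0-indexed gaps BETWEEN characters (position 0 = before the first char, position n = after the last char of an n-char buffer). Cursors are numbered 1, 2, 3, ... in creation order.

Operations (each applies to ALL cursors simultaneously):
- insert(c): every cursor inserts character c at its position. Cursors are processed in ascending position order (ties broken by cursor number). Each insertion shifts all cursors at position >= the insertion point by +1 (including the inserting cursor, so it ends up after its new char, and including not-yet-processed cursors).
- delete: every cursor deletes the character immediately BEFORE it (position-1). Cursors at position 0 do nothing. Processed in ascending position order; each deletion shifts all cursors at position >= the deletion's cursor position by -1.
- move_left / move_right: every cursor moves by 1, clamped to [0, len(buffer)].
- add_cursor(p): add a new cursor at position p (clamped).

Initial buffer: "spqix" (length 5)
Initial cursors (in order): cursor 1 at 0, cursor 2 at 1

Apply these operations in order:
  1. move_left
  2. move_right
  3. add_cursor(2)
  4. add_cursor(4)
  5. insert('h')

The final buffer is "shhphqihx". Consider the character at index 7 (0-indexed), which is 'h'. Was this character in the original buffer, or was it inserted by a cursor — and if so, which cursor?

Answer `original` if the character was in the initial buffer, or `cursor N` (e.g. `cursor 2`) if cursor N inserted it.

Answer: cursor 4

Derivation:
After op 1 (move_left): buffer="spqix" (len 5), cursors c1@0 c2@0, authorship .....
After op 2 (move_right): buffer="spqix" (len 5), cursors c1@1 c2@1, authorship .....
After op 3 (add_cursor(2)): buffer="spqix" (len 5), cursors c1@1 c2@1 c3@2, authorship .....
After op 4 (add_cursor(4)): buffer="spqix" (len 5), cursors c1@1 c2@1 c3@2 c4@4, authorship .....
After op 5 (insert('h')): buffer="shhphqihx" (len 9), cursors c1@3 c2@3 c3@5 c4@8, authorship .12.3..4.
Authorship (.=original, N=cursor N): . 1 2 . 3 . . 4 .
Index 7: author = 4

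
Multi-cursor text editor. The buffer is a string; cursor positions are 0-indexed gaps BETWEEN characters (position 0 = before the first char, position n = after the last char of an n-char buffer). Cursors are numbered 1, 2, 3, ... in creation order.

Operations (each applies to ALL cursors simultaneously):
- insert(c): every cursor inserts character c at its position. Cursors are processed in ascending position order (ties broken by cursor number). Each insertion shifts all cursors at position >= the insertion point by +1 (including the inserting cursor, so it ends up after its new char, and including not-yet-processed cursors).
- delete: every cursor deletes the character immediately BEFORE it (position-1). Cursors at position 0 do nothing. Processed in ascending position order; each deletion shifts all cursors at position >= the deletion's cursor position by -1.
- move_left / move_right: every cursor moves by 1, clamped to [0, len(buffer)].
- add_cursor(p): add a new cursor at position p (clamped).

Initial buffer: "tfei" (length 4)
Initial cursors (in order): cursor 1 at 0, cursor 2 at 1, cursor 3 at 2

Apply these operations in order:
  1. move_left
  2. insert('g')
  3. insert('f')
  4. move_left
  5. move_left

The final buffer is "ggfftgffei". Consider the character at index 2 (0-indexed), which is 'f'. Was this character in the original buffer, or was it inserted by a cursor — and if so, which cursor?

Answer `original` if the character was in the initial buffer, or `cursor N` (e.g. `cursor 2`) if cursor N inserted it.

Answer: cursor 1

Derivation:
After op 1 (move_left): buffer="tfei" (len 4), cursors c1@0 c2@0 c3@1, authorship ....
After op 2 (insert('g')): buffer="ggtgfei" (len 7), cursors c1@2 c2@2 c3@4, authorship 12.3...
After op 3 (insert('f')): buffer="ggfftgffei" (len 10), cursors c1@4 c2@4 c3@7, authorship 1212.33...
After op 4 (move_left): buffer="ggfftgffei" (len 10), cursors c1@3 c2@3 c3@6, authorship 1212.33...
After op 5 (move_left): buffer="ggfftgffei" (len 10), cursors c1@2 c2@2 c3@5, authorship 1212.33...
Authorship (.=original, N=cursor N): 1 2 1 2 . 3 3 . . .
Index 2: author = 1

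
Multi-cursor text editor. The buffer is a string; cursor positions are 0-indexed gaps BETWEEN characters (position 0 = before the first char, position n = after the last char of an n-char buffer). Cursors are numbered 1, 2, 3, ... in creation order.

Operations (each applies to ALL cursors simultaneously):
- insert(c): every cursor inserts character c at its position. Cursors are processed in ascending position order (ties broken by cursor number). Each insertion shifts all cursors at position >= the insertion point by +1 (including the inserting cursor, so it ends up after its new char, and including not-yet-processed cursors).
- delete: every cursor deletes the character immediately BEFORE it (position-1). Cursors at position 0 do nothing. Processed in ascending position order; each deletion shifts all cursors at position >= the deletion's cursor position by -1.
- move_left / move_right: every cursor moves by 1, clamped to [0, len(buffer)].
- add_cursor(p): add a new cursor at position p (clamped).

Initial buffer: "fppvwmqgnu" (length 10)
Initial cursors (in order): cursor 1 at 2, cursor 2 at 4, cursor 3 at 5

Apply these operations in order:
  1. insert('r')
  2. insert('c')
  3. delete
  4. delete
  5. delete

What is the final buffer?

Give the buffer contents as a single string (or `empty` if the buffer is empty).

Answer: fpmqgnu

Derivation:
After op 1 (insert('r')): buffer="fprpvrwrmqgnu" (len 13), cursors c1@3 c2@6 c3@8, authorship ..1..2.3.....
After op 2 (insert('c')): buffer="fprcpvrcwrcmqgnu" (len 16), cursors c1@4 c2@8 c3@11, authorship ..11..22.33.....
After op 3 (delete): buffer="fprpvrwrmqgnu" (len 13), cursors c1@3 c2@6 c3@8, authorship ..1..2.3.....
After op 4 (delete): buffer="fppvwmqgnu" (len 10), cursors c1@2 c2@4 c3@5, authorship ..........
After op 5 (delete): buffer="fpmqgnu" (len 7), cursors c1@1 c2@2 c3@2, authorship .......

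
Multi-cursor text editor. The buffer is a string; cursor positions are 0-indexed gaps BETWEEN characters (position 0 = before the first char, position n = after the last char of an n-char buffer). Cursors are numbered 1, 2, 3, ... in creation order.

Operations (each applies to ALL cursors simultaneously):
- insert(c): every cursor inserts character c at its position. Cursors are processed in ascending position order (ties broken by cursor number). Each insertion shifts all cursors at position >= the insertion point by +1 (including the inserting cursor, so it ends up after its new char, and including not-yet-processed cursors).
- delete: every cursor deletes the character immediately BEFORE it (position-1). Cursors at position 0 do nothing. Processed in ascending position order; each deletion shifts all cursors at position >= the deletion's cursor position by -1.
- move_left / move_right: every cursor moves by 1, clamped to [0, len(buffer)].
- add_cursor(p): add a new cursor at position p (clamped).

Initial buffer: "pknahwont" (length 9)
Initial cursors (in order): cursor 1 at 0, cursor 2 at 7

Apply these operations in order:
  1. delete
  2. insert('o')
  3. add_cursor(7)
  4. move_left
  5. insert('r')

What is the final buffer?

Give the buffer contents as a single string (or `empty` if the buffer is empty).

After op 1 (delete): buffer="pknahwnt" (len 8), cursors c1@0 c2@6, authorship ........
After op 2 (insert('o')): buffer="opknahwont" (len 10), cursors c1@1 c2@8, authorship 1......2..
After op 3 (add_cursor(7)): buffer="opknahwont" (len 10), cursors c1@1 c3@7 c2@8, authorship 1......2..
After op 4 (move_left): buffer="opknahwont" (len 10), cursors c1@0 c3@6 c2@7, authorship 1......2..
After op 5 (insert('r')): buffer="ropknahrwront" (len 13), cursors c1@1 c3@8 c2@10, authorship 11.....3.22..

Answer: ropknahrwront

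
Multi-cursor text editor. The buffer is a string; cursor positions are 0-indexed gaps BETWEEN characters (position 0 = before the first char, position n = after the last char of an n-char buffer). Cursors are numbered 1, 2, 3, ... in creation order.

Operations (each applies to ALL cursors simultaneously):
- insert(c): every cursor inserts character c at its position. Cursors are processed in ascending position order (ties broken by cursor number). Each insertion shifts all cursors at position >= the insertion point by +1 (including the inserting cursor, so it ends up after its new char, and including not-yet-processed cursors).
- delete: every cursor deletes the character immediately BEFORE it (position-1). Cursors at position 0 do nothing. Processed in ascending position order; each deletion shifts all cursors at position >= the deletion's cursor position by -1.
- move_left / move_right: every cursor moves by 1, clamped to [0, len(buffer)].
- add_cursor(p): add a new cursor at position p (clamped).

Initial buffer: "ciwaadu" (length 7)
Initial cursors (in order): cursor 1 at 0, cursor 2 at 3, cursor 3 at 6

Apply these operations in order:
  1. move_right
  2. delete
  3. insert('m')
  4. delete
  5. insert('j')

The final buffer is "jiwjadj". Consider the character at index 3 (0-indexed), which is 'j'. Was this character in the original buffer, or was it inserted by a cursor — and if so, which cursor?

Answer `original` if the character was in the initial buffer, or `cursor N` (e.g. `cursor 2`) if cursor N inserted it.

After op 1 (move_right): buffer="ciwaadu" (len 7), cursors c1@1 c2@4 c3@7, authorship .......
After op 2 (delete): buffer="iwad" (len 4), cursors c1@0 c2@2 c3@4, authorship ....
After op 3 (insert('m')): buffer="miwmadm" (len 7), cursors c1@1 c2@4 c3@7, authorship 1..2..3
After op 4 (delete): buffer="iwad" (len 4), cursors c1@0 c2@2 c3@4, authorship ....
After op 5 (insert('j')): buffer="jiwjadj" (len 7), cursors c1@1 c2@4 c3@7, authorship 1..2..3
Authorship (.=original, N=cursor N): 1 . . 2 . . 3
Index 3: author = 2

Answer: cursor 2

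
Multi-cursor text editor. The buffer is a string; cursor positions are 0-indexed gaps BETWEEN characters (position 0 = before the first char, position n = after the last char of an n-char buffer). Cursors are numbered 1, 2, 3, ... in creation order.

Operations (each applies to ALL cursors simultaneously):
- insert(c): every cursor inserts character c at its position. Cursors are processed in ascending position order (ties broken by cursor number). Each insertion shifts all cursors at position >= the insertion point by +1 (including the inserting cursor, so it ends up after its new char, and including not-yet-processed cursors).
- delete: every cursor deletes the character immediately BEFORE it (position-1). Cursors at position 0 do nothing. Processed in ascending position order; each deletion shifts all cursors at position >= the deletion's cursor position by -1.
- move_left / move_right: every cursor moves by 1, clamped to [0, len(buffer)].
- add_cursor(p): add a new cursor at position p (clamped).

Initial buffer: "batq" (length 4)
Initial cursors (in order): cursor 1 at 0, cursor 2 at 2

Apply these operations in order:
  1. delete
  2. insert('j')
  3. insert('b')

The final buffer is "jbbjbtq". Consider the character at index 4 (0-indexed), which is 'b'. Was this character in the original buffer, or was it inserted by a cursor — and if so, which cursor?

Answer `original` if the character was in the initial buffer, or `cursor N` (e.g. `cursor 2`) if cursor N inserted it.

After op 1 (delete): buffer="btq" (len 3), cursors c1@0 c2@1, authorship ...
After op 2 (insert('j')): buffer="jbjtq" (len 5), cursors c1@1 c2@3, authorship 1.2..
After op 3 (insert('b')): buffer="jbbjbtq" (len 7), cursors c1@2 c2@5, authorship 11.22..
Authorship (.=original, N=cursor N): 1 1 . 2 2 . .
Index 4: author = 2

Answer: cursor 2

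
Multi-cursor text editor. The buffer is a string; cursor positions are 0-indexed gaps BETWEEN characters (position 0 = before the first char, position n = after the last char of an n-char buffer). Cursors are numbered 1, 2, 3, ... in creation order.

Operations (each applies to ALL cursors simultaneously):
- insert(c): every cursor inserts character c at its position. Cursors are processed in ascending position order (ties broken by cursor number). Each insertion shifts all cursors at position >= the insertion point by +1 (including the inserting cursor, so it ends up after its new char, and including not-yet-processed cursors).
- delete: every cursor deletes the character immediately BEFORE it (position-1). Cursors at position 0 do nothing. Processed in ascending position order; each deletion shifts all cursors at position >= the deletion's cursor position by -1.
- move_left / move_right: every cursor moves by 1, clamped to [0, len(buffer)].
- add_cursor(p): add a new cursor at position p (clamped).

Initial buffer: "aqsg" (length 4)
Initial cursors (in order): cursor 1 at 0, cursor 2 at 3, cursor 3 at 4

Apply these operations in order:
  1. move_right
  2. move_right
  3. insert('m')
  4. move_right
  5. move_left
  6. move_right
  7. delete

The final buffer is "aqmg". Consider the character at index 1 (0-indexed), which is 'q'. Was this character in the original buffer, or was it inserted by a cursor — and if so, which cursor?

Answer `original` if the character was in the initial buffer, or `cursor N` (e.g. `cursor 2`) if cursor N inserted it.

Answer: original

Derivation:
After op 1 (move_right): buffer="aqsg" (len 4), cursors c1@1 c2@4 c3@4, authorship ....
After op 2 (move_right): buffer="aqsg" (len 4), cursors c1@2 c2@4 c3@4, authorship ....
After op 3 (insert('m')): buffer="aqmsgmm" (len 7), cursors c1@3 c2@7 c3@7, authorship ..1..23
After op 4 (move_right): buffer="aqmsgmm" (len 7), cursors c1@4 c2@7 c3@7, authorship ..1..23
After op 5 (move_left): buffer="aqmsgmm" (len 7), cursors c1@3 c2@6 c3@6, authorship ..1..23
After op 6 (move_right): buffer="aqmsgmm" (len 7), cursors c1@4 c2@7 c3@7, authorship ..1..23
After op 7 (delete): buffer="aqmg" (len 4), cursors c1@3 c2@4 c3@4, authorship ..1.
Authorship (.=original, N=cursor N): . . 1 .
Index 1: author = original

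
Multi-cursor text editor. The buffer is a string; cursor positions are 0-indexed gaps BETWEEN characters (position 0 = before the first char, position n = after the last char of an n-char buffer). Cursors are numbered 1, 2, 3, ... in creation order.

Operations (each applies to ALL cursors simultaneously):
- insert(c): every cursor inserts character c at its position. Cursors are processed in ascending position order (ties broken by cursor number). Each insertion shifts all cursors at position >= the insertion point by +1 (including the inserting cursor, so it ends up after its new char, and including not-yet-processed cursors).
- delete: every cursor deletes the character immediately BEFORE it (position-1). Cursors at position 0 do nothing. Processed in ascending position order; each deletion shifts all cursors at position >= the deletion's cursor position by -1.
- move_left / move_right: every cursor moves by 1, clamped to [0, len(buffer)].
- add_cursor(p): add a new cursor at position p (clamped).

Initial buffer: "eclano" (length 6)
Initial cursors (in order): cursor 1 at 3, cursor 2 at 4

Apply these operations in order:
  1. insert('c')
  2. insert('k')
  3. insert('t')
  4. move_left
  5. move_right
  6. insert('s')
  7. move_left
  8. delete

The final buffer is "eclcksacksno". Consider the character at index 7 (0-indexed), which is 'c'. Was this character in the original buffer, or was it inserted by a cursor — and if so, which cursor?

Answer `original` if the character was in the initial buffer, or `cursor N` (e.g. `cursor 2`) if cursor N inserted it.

After op 1 (insert('c')): buffer="eclcacno" (len 8), cursors c1@4 c2@6, authorship ...1.2..
After op 2 (insert('k')): buffer="eclckackno" (len 10), cursors c1@5 c2@8, authorship ...11.22..
After op 3 (insert('t')): buffer="eclcktacktno" (len 12), cursors c1@6 c2@10, authorship ...111.222..
After op 4 (move_left): buffer="eclcktacktno" (len 12), cursors c1@5 c2@9, authorship ...111.222..
After op 5 (move_right): buffer="eclcktacktno" (len 12), cursors c1@6 c2@10, authorship ...111.222..
After op 6 (insert('s')): buffer="eclcktsacktsno" (len 14), cursors c1@7 c2@12, authorship ...1111.2222..
After op 7 (move_left): buffer="eclcktsacktsno" (len 14), cursors c1@6 c2@11, authorship ...1111.2222..
After op 8 (delete): buffer="eclcksacksno" (len 12), cursors c1@5 c2@9, authorship ...111.222..
Authorship (.=original, N=cursor N): . . . 1 1 1 . 2 2 2 . .
Index 7: author = 2

Answer: cursor 2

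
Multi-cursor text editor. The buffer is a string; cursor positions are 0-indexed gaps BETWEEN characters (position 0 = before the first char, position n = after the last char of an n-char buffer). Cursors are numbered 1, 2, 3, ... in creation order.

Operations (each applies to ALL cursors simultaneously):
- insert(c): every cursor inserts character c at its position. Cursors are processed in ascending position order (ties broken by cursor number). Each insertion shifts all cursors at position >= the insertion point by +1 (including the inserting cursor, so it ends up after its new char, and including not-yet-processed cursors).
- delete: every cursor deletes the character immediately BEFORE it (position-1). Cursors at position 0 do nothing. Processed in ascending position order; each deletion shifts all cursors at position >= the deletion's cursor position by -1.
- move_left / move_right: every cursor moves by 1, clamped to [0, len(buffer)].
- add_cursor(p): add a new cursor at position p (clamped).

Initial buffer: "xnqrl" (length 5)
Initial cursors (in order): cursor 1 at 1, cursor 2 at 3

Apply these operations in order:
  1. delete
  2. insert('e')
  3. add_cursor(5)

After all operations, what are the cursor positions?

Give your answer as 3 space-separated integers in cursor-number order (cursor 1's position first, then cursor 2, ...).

After op 1 (delete): buffer="nrl" (len 3), cursors c1@0 c2@1, authorship ...
After op 2 (insert('e')): buffer="enerl" (len 5), cursors c1@1 c2@3, authorship 1.2..
After op 3 (add_cursor(5)): buffer="enerl" (len 5), cursors c1@1 c2@3 c3@5, authorship 1.2..

Answer: 1 3 5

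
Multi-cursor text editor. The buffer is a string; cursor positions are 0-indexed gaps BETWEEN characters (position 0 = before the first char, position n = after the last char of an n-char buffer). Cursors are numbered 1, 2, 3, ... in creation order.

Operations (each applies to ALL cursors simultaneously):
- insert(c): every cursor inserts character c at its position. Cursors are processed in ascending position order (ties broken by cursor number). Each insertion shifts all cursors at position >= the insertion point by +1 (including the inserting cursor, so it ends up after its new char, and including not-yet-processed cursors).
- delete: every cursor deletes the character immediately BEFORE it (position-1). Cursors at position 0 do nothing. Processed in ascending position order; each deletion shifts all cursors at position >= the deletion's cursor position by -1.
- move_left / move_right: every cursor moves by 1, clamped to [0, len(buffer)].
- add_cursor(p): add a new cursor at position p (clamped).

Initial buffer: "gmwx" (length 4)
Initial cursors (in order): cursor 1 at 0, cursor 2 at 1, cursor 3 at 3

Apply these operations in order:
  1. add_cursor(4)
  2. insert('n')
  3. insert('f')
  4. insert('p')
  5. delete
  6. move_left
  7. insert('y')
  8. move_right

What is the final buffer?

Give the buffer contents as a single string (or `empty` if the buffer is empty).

Answer: nyfgnyfmwnyfxnyf

Derivation:
After op 1 (add_cursor(4)): buffer="gmwx" (len 4), cursors c1@0 c2@1 c3@3 c4@4, authorship ....
After op 2 (insert('n')): buffer="ngnmwnxn" (len 8), cursors c1@1 c2@3 c3@6 c4@8, authorship 1.2..3.4
After op 3 (insert('f')): buffer="nfgnfmwnfxnf" (len 12), cursors c1@2 c2@5 c3@9 c4@12, authorship 11.22..33.44
After op 4 (insert('p')): buffer="nfpgnfpmwnfpxnfp" (len 16), cursors c1@3 c2@7 c3@12 c4@16, authorship 111.222..333.444
After op 5 (delete): buffer="nfgnfmwnfxnf" (len 12), cursors c1@2 c2@5 c3@9 c4@12, authorship 11.22..33.44
After op 6 (move_left): buffer="nfgnfmwnfxnf" (len 12), cursors c1@1 c2@4 c3@8 c4@11, authorship 11.22..33.44
After op 7 (insert('y')): buffer="nyfgnyfmwnyfxnyf" (len 16), cursors c1@2 c2@6 c3@11 c4@15, authorship 111.222..333.444
After op 8 (move_right): buffer="nyfgnyfmwnyfxnyf" (len 16), cursors c1@3 c2@7 c3@12 c4@16, authorship 111.222..333.444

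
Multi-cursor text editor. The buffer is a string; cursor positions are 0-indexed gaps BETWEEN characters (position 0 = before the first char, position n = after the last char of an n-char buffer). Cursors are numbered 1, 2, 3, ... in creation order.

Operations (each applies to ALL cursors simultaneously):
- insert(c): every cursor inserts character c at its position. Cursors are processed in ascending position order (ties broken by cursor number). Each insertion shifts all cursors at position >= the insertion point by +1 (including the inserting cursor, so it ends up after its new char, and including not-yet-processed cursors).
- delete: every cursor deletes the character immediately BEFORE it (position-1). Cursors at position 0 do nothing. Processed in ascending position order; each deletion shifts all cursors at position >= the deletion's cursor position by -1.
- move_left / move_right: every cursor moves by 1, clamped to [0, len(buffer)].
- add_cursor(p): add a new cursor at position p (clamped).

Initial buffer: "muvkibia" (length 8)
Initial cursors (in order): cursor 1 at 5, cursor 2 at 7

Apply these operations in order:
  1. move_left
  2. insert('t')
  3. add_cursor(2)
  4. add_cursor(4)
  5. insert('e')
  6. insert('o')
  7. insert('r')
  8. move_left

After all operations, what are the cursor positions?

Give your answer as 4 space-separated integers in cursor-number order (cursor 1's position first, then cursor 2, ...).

After op 1 (move_left): buffer="muvkibia" (len 8), cursors c1@4 c2@6, authorship ........
After op 2 (insert('t')): buffer="muvktibtia" (len 10), cursors c1@5 c2@8, authorship ....1..2..
After op 3 (add_cursor(2)): buffer="muvktibtia" (len 10), cursors c3@2 c1@5 c2@8, authorship ....1..2..
After op 4 (add_cursor(4)): buffer="muvktibtia" (len 10), cursors c3@2 c4@4 c1@5 c2@8, authorship ....1..2..
After op 5 (insert('e')): buffer="muevketeibteia" (len 14), cursors c3@3 c4@6 c1@8 c2@12, authorship ..3..411..22..
After op 6 (insert('o')): buffer="mueovkeoteoibteoia" (len 18), cursors c3@4 c4@8 c1@11 c2@16, authorship ..33..44111..222..
After op 7 (insert('r')): buffer="mueorvkeorteoribteoria" (len 22), cursors c3@5 c4@10 c1@14 c2@20, authorship ..333..4441111..2222..
After op 8 (move_left): buffer="mueorvkeorteoribteoria" (len 22), cursors c3@4 c4@9 c1@13 c2@19, authorship ..333..4441111..2222..

Answer: 13 19 4 9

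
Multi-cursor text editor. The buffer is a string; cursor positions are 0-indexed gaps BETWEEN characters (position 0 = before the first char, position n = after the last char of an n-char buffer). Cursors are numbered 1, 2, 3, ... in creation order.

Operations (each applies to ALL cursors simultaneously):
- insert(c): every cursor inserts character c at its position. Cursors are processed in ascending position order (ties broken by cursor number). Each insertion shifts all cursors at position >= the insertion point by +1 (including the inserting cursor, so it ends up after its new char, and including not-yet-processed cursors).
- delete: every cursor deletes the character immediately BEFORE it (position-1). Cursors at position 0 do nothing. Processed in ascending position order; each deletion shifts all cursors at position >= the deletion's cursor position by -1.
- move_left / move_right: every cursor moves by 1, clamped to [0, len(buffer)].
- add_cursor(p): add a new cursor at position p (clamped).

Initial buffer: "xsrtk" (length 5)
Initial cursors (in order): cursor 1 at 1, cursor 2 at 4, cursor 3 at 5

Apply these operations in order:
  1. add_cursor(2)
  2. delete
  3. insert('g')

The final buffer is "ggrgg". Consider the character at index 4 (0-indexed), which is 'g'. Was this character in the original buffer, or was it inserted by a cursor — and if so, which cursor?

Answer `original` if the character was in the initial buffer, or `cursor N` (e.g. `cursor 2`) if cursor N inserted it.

After op 1 (add_cursor(2)): buffer="xsrtk" (len 5), cursors c1@1 c4@2 c2@4 c3@5, authorship .....
After op 2 (delete): buffer="r" (len 1), cursors c1@0 c4@0 c2@1 c3@1, authorship .
After op 3 (insert('g')): buffer="ggrgg" (len 5), cursors c1@2 c4@2 c2@5 c3@5, authorship 14.23
Authorship (.=original, N=cursor N): 1 4 . 2 3
Index 4: author = 3

Answer: cursor 3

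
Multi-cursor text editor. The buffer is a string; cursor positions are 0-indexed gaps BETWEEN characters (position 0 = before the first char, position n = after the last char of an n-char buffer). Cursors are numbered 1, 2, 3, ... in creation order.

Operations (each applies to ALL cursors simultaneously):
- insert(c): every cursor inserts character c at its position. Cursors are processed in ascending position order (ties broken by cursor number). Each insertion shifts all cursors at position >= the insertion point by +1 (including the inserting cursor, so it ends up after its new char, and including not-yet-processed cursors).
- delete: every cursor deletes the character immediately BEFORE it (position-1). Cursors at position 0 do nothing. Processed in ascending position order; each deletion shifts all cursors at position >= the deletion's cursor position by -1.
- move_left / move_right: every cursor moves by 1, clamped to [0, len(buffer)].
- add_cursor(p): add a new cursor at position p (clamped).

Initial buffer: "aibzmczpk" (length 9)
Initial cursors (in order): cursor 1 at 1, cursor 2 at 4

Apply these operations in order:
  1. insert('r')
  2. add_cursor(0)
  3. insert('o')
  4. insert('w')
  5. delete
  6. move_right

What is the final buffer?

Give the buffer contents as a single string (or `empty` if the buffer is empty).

After op 1 (insert('r')): buffer="aribzrmczpk" (len 11), cursors c1@2 c2@6, authorship .1...2.....
After op 2 (add_cursor(0)): buffer="aribzrmczpk" (len 11), cursors c3@0 c1@2 c2@6, authorship .1...2.....
After op 3 (insert('o')): buffer="oaroibzromczpk" (len 14), cursors c3@1 c1@4 c2@9, authorship 3.11...22.....
After op 4 (insert('w')): buffer="owarowibzrowmczpk" (len 17), cursors c3@2 c1@6 c2@12, authorship 33.111...222.....
After op 5 (delete): buffer="oaroibzromczpk" (len 14), cursors c3@1 c1@4 c2@9, authorship 3.11...22.....
After op 6 (move_right): buffer="oaroibzromczpk" (len 14), cursors c3@2 c1@5 c2@10, authorship 3.11...22.....

Answer: oaroibzromczpk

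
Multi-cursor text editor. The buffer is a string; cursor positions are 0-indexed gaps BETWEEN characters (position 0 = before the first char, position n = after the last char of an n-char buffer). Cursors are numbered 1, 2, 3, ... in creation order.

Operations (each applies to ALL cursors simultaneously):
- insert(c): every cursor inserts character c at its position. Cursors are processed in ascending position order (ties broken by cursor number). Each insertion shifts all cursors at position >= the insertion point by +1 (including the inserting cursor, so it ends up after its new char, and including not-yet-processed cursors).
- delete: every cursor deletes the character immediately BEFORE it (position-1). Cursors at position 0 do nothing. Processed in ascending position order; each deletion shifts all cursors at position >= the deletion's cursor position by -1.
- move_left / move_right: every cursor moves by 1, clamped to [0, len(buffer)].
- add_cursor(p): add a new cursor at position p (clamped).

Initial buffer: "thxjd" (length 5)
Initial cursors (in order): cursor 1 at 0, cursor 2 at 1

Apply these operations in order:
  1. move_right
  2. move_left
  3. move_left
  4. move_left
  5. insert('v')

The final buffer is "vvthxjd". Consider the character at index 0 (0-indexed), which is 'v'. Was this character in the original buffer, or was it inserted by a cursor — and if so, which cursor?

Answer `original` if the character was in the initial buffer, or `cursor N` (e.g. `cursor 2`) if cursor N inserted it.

Answer: cursor 1

Derivation:
After op 1 (move_right): buffer="thxjd" (len 5), cursors c1@1 c2@2, authorship .....
After op 2 (move_left): buffer="thxjd" (len 5), cursors c1@0 c2@1, authorship .....
After op 3 (move_left): buffer="thxjd" (len 5), cursors c1@0 c2@0, authorship .....
After op 4 (move_left): buffer="thxjd" (len 5), cursors c1@0 c2@0, authorship .....
After op 5 (insert('v')): buffer="vvthxjd" (len 7), cursors c1@2 c2@2, authorship 12.....
Authorship (.=original, N=cursor N): 1 2 . . . . .
Index 0: author = 1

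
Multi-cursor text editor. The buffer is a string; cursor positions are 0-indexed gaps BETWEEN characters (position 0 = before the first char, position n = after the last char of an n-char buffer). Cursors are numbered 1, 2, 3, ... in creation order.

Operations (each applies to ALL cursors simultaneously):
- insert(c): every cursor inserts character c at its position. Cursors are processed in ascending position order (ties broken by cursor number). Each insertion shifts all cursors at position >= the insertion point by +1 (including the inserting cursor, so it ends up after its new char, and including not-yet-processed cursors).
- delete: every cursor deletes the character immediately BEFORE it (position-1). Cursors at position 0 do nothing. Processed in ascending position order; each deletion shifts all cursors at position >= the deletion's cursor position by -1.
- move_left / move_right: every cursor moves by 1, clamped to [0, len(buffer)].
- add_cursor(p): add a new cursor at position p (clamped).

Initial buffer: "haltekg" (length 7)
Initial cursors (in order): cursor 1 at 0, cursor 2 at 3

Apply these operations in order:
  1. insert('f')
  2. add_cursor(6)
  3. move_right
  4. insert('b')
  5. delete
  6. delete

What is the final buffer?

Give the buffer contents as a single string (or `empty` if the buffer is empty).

After op 1 (insert('f')): buffer="fhalftekg" (len 9), cursors c1@1 c2@5, authorship 1...2....
After op 2 (add_cursor(6)): buffer="fhalftekg" (len 9), cursors c1@1 c2@5 c3@6, authorship 1...2....
After op 3 (move_right): buffer="fhalftekg" (len 9), cursors c1@2 c2@6 c3@7, authorship 1...2....
After op 4 (insert('b')): buffer="fhbalftbebkg" (len 12), cursors c1@3 c2@8 c3@10, authorship 1.1..2.2.3..
After op 5 (delete): buffer="fhalftekg" (len 9), cursors c1@2 c2@6 c3@7, authorship 1...2....
After op 6 (delete): buffer="falfkg" (len 6), cursors c1@1 c2@4 c3@4, authorship 1..2..

Answer: falfkg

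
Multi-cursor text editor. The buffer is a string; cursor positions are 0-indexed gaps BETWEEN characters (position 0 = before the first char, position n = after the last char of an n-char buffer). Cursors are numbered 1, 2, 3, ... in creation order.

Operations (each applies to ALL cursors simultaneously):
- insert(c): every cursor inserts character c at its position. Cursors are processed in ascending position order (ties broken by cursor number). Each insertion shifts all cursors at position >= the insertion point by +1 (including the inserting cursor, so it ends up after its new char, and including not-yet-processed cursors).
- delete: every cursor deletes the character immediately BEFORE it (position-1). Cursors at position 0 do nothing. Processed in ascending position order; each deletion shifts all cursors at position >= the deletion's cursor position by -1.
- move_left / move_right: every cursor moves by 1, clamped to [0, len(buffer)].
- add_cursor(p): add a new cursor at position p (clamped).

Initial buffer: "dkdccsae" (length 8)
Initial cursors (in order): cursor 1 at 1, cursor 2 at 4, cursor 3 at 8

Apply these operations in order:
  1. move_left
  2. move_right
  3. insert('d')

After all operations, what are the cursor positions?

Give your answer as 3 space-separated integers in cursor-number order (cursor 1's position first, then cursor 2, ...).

After op 1 (move_left): buffer="dkdccsae" (len 8), cursors c1@0 c2@3 c3@7, authorship ........
After op 2 (move_right): buffer="dkdccsae" (len 8), cursors c1@1 c2@4 c3@8, authorship ........
After op 3 (insert('d')): buffer="ddkdcdcsaed" (len 11), cursors c1@2 c2@6 c3@11, authorship .1...2....3

Answer: 2 6 11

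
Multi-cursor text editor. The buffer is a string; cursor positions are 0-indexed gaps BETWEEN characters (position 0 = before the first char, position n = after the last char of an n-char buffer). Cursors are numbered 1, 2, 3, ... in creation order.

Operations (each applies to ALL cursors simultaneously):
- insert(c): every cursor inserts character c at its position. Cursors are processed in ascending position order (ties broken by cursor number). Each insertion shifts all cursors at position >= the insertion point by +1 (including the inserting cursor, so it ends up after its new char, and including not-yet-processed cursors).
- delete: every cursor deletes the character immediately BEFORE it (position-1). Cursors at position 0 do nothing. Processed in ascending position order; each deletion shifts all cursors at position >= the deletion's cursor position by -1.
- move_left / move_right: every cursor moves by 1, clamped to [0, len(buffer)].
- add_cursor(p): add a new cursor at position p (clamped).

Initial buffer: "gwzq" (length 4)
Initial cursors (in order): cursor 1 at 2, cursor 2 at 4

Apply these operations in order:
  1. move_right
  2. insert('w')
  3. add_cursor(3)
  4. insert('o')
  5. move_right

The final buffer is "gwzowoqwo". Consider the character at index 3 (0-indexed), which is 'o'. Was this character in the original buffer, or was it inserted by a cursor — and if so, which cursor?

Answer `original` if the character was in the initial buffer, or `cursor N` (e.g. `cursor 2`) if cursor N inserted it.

After op 1 (move_right): buffer="gwzq" (len 4), cursors c1@3 c2@4, authorship ....
After op 2 (insert('w')): buffer="gwzwqw" (len 6), cursors c1@4 c2@6, authorship ...1.2
After op 3 (add_cursor(3)): buffer="gwzwqw" (len 6), cursors c3@3 c1@4 c2@6, authorship ...1.2
After op 4 (insert('o')): buffer="gwzowoqwo" (len 9), cursors c3@4 c1@6 c2@9, authorship ...311.22
After op 5 (move_right): buffer="gwzowoqwo" (len 9), cursors c3@5 c1@7 c2@9, authorship ...311.22
Authorship (.=original, N=cursor N): . . . 3 1 1 . 2 2
Index 3: author = 3

Answer: cursor 3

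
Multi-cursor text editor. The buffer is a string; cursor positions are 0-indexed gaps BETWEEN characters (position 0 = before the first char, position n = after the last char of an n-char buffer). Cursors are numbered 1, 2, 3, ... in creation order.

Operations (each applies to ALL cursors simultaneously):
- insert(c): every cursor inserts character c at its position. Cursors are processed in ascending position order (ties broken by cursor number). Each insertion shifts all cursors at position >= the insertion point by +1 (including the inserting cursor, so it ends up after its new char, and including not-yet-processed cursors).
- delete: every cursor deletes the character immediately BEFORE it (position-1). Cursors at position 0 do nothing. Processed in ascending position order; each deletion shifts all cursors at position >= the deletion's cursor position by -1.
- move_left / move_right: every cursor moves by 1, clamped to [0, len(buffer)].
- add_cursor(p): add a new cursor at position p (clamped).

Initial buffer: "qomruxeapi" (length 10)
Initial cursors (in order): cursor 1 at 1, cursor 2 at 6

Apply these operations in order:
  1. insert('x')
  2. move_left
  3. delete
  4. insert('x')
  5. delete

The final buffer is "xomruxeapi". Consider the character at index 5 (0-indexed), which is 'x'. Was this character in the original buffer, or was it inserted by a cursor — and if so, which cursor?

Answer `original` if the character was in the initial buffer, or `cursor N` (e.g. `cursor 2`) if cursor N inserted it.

Answer: cursor 2

Derivation:
After op 1 (insert('x')): buffer="qxomruxxeapi" (len 12), cursors c1@2 c2@8, authorship .1.....2....
After op 2 (move_left): buffer="qxomruxxeapi" (len 12), cursors c1@1 c2@7, authorship .1.....2....
After op 3 (delete): buffer="xomruxeapi" (len 10), cursors c1@0 c2@5, authorship 1....2....
After op 4 (insert('x')): buffer="xxomruxxeapi" (len 12), cursors c1@1 c2@7, authorship 11....22....
After op 5 (delete): buffer="xomruxeapi" (len 10), cursors c1@0 c2@5, authorship 1....2....
Authorship (.=original, N=cursor N): 1 . . . . 2 . . . .
Index 5: author = 2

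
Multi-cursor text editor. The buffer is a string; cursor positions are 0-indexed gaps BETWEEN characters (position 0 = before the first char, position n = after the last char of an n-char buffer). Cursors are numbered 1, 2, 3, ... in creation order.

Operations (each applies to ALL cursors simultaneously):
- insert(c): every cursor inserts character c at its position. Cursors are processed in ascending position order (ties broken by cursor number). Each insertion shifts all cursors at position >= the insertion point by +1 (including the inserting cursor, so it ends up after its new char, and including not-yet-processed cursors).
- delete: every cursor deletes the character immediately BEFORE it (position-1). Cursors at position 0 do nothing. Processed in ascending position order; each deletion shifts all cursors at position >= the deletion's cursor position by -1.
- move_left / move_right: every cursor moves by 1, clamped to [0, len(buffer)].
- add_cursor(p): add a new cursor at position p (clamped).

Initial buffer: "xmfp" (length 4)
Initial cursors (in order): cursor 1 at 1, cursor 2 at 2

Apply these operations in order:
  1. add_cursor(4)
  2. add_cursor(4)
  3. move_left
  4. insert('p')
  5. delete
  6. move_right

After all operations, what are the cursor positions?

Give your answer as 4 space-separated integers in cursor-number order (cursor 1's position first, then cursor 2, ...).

After op 1 (add_cursor(4)): buffer="xmfp" (len 4), cursors c1@1 c2@2 c3@4, authorship ....
After op 2 (add_cursor(4)): buffer="xmfp" (len 4), cursors c1@1 c2@2 c3@4 c4@4, authorship ....
After op 3 (move_left): buffer="xmfp" (len 4), cursors c1@0 c2@1 c3@3 c4@3, authorship ....
After op 4 (insert('p')): buffer="pxpmfppp" (len 8), cursors c1@1 c2@3 c3@7 c4@7, authorship 1.2..34.
After op 5 (delete): buffer="xmfp" (len 4), cursors c1@0 c2@1 c3@3 c4@3, authorship ....
After op 6 (move_right): buffer="xmfp" (len 4), cursors c1@1 c2@2 c3@4 c4@4, authorship ....

Answer: 1 2 4 4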